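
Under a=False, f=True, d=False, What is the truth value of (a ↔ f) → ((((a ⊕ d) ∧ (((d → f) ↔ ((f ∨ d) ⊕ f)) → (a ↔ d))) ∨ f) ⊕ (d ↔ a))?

a ↔ f = False ↔ True = False
a ⊕ d = False ⊕ False = False
d → f = False → True = True
f ∨ d = True ∨ False = True
(f ∨ d) ⊕ f = True ⊕ True = False
(d → f) ↔ ((f ∨ d) ⊕ f) = True ↔ False = False
a ↔ d = False ↔ False = True
((d → f) ↔ ((f ∨ d) ⊕ f)) → (a ↔ d) = False → True = True
(a ⊕ d) ∧ (((d → f) ↔ ((f ∨ d) ⊕ f)) → (a ↔ d)) = False ∧ True = False
((a ⊕ d) ∧ (((d → f) ↔ ((f ∨ d) ⊕ f)) → (a ↔ d))) ∨ f = False ∨ True = True
d ↔ a = False ↔ False = True
(((a ⊕ d) ∧ (((d → f) ↔ ((f ∨ d) ⊕ f)) → (a ↔ d))) ∨ f) ⊕ (d ↔ a) = True ⊕ True = False
(a ↔ f) → ((((a ⊕ d) ∧ (((d → f) ↔ ((f ∨ d) ⊕ f)) → (a ↔ d))) ∨ f) ⊕ (d ↔ a)) = False → False = True

True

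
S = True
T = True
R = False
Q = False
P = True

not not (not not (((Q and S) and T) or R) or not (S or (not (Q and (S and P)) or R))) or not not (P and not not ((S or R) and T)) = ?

Q and S = False and True = False
(Q and S) and T = False and True = False
((Q and S) and T) or R = False or False = False
not (((Q and S) and T) or R) = not False = True
not not (((Q and S) and T) or R) = not True = False
S and P = True and True = True
Q and (S and P) = False and True = False
not (Q and (S and P)) = not False = True
not (Q and (S and P)) or R = True or False = True
S or (not (Q and (S and P)) or R) = True or True = True
not (S or (not (Q and (S and P)) or R)) = not True = False
not not (((Q and S) and T) or R) or not (S or (not (Q and (S and P)) or R)) = False or False = False
not (not not (((Q and S) and T) or R) or not (S or (not (Q and (S and P)) or R))) = not False = True
not not (not not (((Q and S) and T) or R) or not (S or (not (Q and (S and P)) or R))) = not True = False
S or R = True or False = True
(S or R) and T = True and True = True
not ((S or R) and T) = not True = False
not not ((S or R) and T) = not False = True
P and not not ((S or R) and T) = True and True = True
not (P and not not ((S or R) and T)) = not True = False
not not (P and not not ((S or R) and T)) = not False = True
not not (not not (((Q and S) and T) or R) or not (S or (not (Q and (S and P)) or R))) or not not (P and not not ((S or R) and T)) = False or True = True

True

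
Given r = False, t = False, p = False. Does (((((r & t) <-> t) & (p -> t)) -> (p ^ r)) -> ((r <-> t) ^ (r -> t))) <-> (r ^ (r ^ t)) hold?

r & t = False & False = False
(r & t) <-> t = False <-> False = True
p -> t = False -> False = True
((r & t) <-> t) & (p -> t) = True & True = True
p ^ r = False ^ False = False
(((r & t) <-> t) & (p -> t)) -> (p ^ r) = True -> False = False
r <-> t = False <-> False = True
r -> t = False -> False = True
(r <-> t) ^ (r -> t) = True ^ True = False
((((r & t) <-> t) & (p -> t)) -> (p ^ r)) -> ((r <-> t) ^ (r -> t)) = False -> False = True
r ^ t = False ^ False = False
r ^ (r ^ t) = False ^ False = False
(((((r & t) <-> t) & (p -> t)) -> (p ^ r)) -> ((r <-> t) ^ (r -> t))) <-> (r ^ (r ^ t)) = True <-> False = False

False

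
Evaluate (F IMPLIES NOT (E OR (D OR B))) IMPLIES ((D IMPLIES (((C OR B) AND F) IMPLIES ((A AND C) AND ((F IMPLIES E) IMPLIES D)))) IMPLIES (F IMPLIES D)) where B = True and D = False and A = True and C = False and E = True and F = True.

True

Substituting B=True, D=False, A=True, C=False, E=True, F=True:
D OR B = False OR True = True
E OR (D OR B) = True OR True = True
NOT (E OR (D OR B)) = NOT True = False
F IMPLIES NOT (E OR (D OR B)) = True IMPLIES False = False
C OR B = False OR True = True
(C OR B) AND F = True AND True = True
A AND C = True AND False = False
F IMPLIES E = True IMPLIES True = True
(F IMPLIES E) IMPLIES D = True IMPLIES False = False
(A AND C) AND ((F IMPLIES E) IMPLIES D) = False AND False = False
((C OR B) AND F) IMPLIES ((A AND C) AND ((F IMPLIES E) IMPLIES D)) = True IMPLIES False = False
D IMPLIES (((C OR B) AND F) IMPLIES ((A AND C) AND ((F IMPLIES E) IMPLIES D))) = False IMPLIES False = True
F IMPLIES D = True IMPLIES False = False
(D IMPLIES (((C OR B) AND F) IMPLIES ((A AND C) AND ((F IMPLIES E) IMPLIES D)))) IMPLIES (F IMPLIES D) = True IMPLIES False = False
(F IMPLIES NOT (E OR (D OR B))) IMPLIES ((D IMPLIES (((C OR B) AND F) IMPLIES ((A AND C) AND ((F IMPLIES E) IMPLIES D)))) IMPLIES (F IMPLIES D)) = False IMPLIES False = True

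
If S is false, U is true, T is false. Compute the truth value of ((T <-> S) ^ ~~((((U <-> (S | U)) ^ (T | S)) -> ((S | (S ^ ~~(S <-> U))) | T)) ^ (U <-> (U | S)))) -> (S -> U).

Substituting S=0, U=1, T=0:
T <-> S = 0 <-> 0 = 1
S | U = 0 | 1 = 1
U <-> (S | U) = 1 <-> 1 = 1
T | S = 0 | 0 = 0
(U <-> (S | U)) ^ (T | S) = 1 ^ 0 = 1
S <-> U = 0 <-> 1 = 0
~(S <-> U) = ~0 = 1
~~(S <-> U) = ~1 = 0
S ^ ~~(S <-> U) = 0 ^ 0 = 0
S | (S ^ ~~(S <-> U)) = 0 | 0 = 0
(S | (S ^ ~~(S <-> U))) | T = 0 | 0 = 0
((U <-> (S | U)) ^ (T | S)) -> ((S | (S ^ ~~(S <-> U))) | T) = 1 -> 0 = 0
U | S = 1 | 0 = 1
U <-> (U | S) = 1 <-> 1 = 1
(((U <-> (S | U)) ^ (T | S)) -> ((S | (S ^ ~~(S <-> U))) | T)) ^ (U <-> (U | S)) = 0 ^ 1 = 1
~((((U <-> (S | U)) ^ (T | S)) -> ((S | (S ^ ~~(S <-> U))) | T)) ^ (U <-> (U | S))) = ~1 = 0
~~((((U <-> (S | U)) ^ (T | S)) -> ((S | (S ^ ~~(S <-> U))) | T)) ^ (U <-> (U | S))) = ~0 = 1
(T <-> S) ^ ~~((((U <-> (S | U)) ^ (T | S)) -> ((S | (S ^ ~~(S <-> U))) | T)) ^ (U <-> (U | S))) = 1 ^ 1 = 0
S -> U = 0 -> 1 = 1
((T <-> S) ^ ~~((((U <-> (S | U)) ^ (T | S)) -> ((S | (S ^ ~~(S <-> U))) | T)) ^ (U <-> (U | S)))) -> (S -> U) = 0 -> 1 = 1

1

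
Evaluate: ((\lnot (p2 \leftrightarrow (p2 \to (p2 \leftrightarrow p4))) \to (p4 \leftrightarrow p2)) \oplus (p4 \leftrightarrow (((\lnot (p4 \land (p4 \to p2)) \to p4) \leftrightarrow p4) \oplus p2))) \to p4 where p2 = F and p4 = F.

F

p2 \leftrightarrow p4 = F \leftrightarrow F = T
p2 \to (p2 \leftrightarrow p4) = F \to T = T
p2 \leftrightarrow (p2 \to (p2 \leftrightarrow p4)) = F \leftrightarrow T = F
\lnot (p2 \leftrightarrow (p2 \to (p2 \leftrightarrow p4))) = \lnot F = T
p4 \leftrightarrow p2 = F \leftrightarrow F = T
\lnot (p2 \leftrightarrow (p2 \to (p2 \leftrightarrow p4))) \to (p4 \leftrightarrow p2) = T \to T = T
p4 \to p2 = F \to F = T
p4 \land (p4 \to p2) = F \land T = F
\lnot (p4 \land (p4 \to p2)) = \lnot F = T
\lnot (p4 \land (p4 \to p2)) \to p4 = T \to F = F
(\lnot (p4 \land (p4 \to p2)) \to p4) \leftrightarrow p4 = F \leftrightarrow F = T
((\lnot (p4 \land (p4 \to p2)) \to p4) \leftrightarrow p4) \oplus p2 = T \oplus F = T
p4 \leftrightarrow (((\lnot (p4 \land (p4 \to p2)) \to p4) \leftrightarrow p4) \oplus p2) = F \leftrightarrow T = F
(\lnot (p2 \leftrightarrow (p2 \to (p2 \leftrightarrow p4))) \to (p4 \leftrightarrow p2)) \oplus (p4 \leftrightarrow (((\lnot (p4 \land (p4 \to p2)) \to p4) \leftrightarrow p4) \oplus p2)) = T \oplus F = T
((\lnot (p2 \leftrightarrow (p2 \to (p2 \leftrightarrow p4))) \to (p4 \leftrightarrow p2)) \oplus (p4 \leftrightarrow (((\lnot (p4 \land (p4 \to p2)) \to p4) \leftrightarrow p4) \oplus p2))) \to p4 = T \to F = F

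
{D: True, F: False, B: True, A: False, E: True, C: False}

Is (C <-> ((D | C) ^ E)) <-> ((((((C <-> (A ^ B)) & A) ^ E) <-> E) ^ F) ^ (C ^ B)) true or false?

False

D | C = True | False = True
(D | C) ^ E = True ^ True = False
C <-> ((D | C) ^ E) = False <-> False = True
A ^ B = False ^ True = True
C <-> (A ^ B) = False <-> True = False
(C <-> (A ^ B)) & A = False & False = False
((C <-> (A ^ B)) & A) ^ E = False ^ True = True
(((C <-> (A ^ B)) & A) ^ E) <-> E = True <-> True = True
((((C <-> (A ^ B)) & A) ^ E) <-> E) ^ F = True ^ False = True
C ^ B = False ^ True = True
(((((C <-> (A ^ B)) & A) ^ E) <-> E) ^ F) ^ (C ^ B) = True ^ True = False
(C <-> ((D | C) ^ E)) <-> ((((((C <-> (A ^ B)) & A) ^ E) <-> E) ^ F) ^ (C ^ B)) = True <-> False = False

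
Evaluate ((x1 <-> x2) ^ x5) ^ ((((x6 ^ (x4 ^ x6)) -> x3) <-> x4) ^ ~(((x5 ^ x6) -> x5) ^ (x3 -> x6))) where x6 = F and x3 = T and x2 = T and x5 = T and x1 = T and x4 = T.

T

Substituting x6=F, x3=T, x2=T, x5=T, x1=T, x4=T:
x1 <-> x2 = T <-> T = T
(x1 <-> x2) ^ x5 = T ^ T = F
x4 ^ x6 = T ^ F = T
x6 ^ (x4 ^ x6) = F ^ T = T
(x6 ^ (x4 ^ x6)) -> x3 = T -> T = T
((x6 ^ (x4 ^ x6)) -> x3) <-> x4 = T <-> T = T
x5 ^ x6 = T ^ F = T
(x5 ^ x6) -> x5 = T -> T = T
x3 -> x6 = T -> F = F
((x5 ^ x6) -> x5) ^ (x3 -> x6) = T ^ F = T
~(((x5 ^ x6) -> x5) ^ (x3 -> x6)) = ~T = F
(((x6 ^ (x4 ^ x6)) -> x3) <-> x4) ^ ~(((x5 ^ x6) -> x5) ^ (x3 -> x6)) = T ^ F = T
((x1 <-> x2) ^ x5) ^ ((((x6 ^ (x4 ^ x6)) -> x3) <-> x4) ^ ~(((x5 ^ x6) -> x5) ^ (x3 -> x6))) = F ^ T = T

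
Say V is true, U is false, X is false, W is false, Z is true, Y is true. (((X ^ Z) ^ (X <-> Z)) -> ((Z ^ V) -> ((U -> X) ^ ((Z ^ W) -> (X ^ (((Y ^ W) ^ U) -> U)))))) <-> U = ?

X ^ Z = F ^ T = T
X <-> Z = F <-> T = F
(X ^ Z) ^ (X <-> Z) = T ^ F = T
Z ^ V = T ^ T = F
U -> X = F -> F = T
Z ^ W = T ^ F = T
Y ^ W = T ^ F = T
(Y ^ W) ^ U = T ^ F = T
((Y ^ W) ^ U) -> U = T -> F = F
X ^ (((Y ^ W) ^ U) -> U) = F ^ F = F
(Z ^ W) -> (X ^ (((Y ^ W) ^ U) -> U)) = T -> F = F
(U -> X) ^ ((Z ^ W) -> (X ^ (((Y ^ W) ^ U) -> U))) = T ^ F = T
(Z ^ V) -> ((U -> X) ^ ((Z ^ W) -> (X ^ (((Y ^ W) ^ U) -> U)))) = F -> T = T
((X ^ Z) ^ (X <-> Z)) -> ((Z ^ V) -> ((U -> X) ^ ((Z ^ W) -> (X ^ (((Y ^ W) ^ U) -> U))))) = T -> T = T
(((X ^ Z) ^ (X <-> Z)) -> ((Z ^ V) -> ((U -> X) ^ ((Z ^ W) -> (X ^ (((Y ^ W) ^ U) -> U)))))) <-> U = T <-> F = F

F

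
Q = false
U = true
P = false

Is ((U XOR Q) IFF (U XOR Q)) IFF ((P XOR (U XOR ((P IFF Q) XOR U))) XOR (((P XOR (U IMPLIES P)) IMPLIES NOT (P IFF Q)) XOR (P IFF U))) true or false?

false

Substituting Q=false, U=true, P=false:
U XOR Q = true XOR false = true
U XOR Q = true XOR false = true
(U XOR Q) IFF (U XOR Q) = true IFF true = true
P IFF Q = false IFF false = true
(P IFF Q) XOR U = true XOR true = false
U XOR ((P IFF Q) XOR U) = true XOR false = true
P XOR (U XOR ((P IFF Q) XOR U)) = false XOR true = true
U IMPLIES P = true IMPLIES false = false
P XOR (U IMPLIES P) = false XOR false = false
P IFF Q = false IFF false = true
NOT (P IFF Q) = NOT true = false
(P XOR (U IMPLIES P)) IMPLIES NOT (P IFF Q) = false IMPLIES false = true
P IFF U = false IFF true = false
((P XOR (U IMPLIES P)) IMPLIES NOT (P IFF Q)) XOR (P IFF U) = true XOR false = true
(P XOR (U XOR ((P IFF Q) XOR U))) XOR (((P XOR (U IMPLIES P)) IMPLIES NOT (P IFF Q)) XOR (P IFF U)) = true XOR true = false
((U XOR Q) IFF (U XOR Q)) IFF ((P XOR (U XOR ((P IFF Q) XOR U))) XOR (((P XOR (U IMPLIES P)) IMPLIES NOT (P IFF Q)) XOR (P IFF U))) = true IFF false = false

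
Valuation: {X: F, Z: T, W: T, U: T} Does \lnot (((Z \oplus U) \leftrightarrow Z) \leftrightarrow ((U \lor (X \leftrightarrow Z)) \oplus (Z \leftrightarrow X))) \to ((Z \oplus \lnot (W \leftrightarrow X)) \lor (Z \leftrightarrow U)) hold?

Z \oplus U = T \oplus T = F
(Z \oplus U) \leftrightarrow Z = F \leftrightarrow T = F
X \leftrightarrow Z = F \leftrightarrow T = F
U \lor (X \leftrightarrow Z) = T \lor F = T
Z \leftrightarrow X = T \leftrightarrow F = F
(U \lor (X \leftrightarrow Z)) \oplus (Z \leftrightarrow X) = T \oplus F = T
((Z \oplus U) \leftrightarrow Z) \leftrightarrow ((U \lor (X \leftrightarrow Z)) \oplus (Z \leftrightarrow X)) = F \leftrightarrow T = F
\lnot (((Z \oplus U) \leftrightarrow Z) \leftrightarrow ((U \lor (X \leftrightarrow Z)) \oplus (Z \leftrightarrow X))) = \lnot F = T
W \leftrightarrow X = T \leftrightarrow F = F
\lnot (W \leftrightarrow X) = \lnot F = T
Z \oplus \lnot (W \leftrightarrow X) = T \oplus T = F
Z \leftrightarrow U = T \leftrightarrow T = T
(Z \oplus \lnot (W \leftrightarrow X)) \lor (Z \leftrightarrow U) = F \lor T = T
\lnot (((Z \oplus U) \leftrightarrow Z) \leftrightarrow ((U \lor (X \leftrightarrow Z)) \oplus (Z \leftrightarrow X))) \to ((Z \oplus \lnot (W \leftrightarrow X)) \lor (Z \leftrightarrow U)) = T \to T = T

T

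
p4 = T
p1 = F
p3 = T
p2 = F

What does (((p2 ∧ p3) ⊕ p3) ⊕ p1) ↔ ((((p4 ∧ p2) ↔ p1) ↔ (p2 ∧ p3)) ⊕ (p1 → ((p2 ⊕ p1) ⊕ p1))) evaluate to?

T

Substituting p4=T, p1=F, p3=T, p2=F:
p2 ∧ p3 = F ∧ T = F
(p2 ∧ p3) ⊕ p3 = F ⊕ T = T
((p2 ∧ p3) ⊕ p3) ⊕ p1 = T ⊕ F = T
p4 ∧ p2 = T ∧ F = F
(p4 ∧ p2) ↔ p1 = F ↔ F = T
p2 ∧ p3 = F ∧ T = F
((p4 ∧ p2) ↔ p1) ↔ (p2 ∧ p3) = T ↔ F = F
p2 ⊕ p1 = F ⊕ F = F
(p2 ⊕ p1) ⊕ p1 = F ⊕ F = F
p1 → ((p2 ⊕ p1) ⊕ p1) = F → F = T
(((p4 ∧ p2) ↔ p1) ↔ (p2 ∧ p3)) ⊕ (p1 → ((p2 ⊕ p1) ⊕ p1)) = F ⊕ T = T
(((p2 ∧ p3) ⊕ p3) ⊕ p1) ↔ ((((p4 ∧ p2) ↔ p1) ↔ (p2 ∧ p3)) ⊕ (p1 → ((p2 ⊕ p1) ⊕ p1))) = T ↔ T = T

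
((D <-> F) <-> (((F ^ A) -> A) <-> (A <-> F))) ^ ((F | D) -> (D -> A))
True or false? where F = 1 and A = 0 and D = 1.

D <-> F = 1 <-> 1 = 1
F ^ A = 1 ^ 0 = 1
(F ^ A) -> A = 1 -> 0 = 0
A <-> F = 0 <-> 1 = 0
((F ^ A) -> A) <-> (A <-> F) = 0 <-> 0 = 1
(D <-> F) <-> (((F ^ A) -> A) <-> (A <-> F)) = 1 <-> 1 = 1
F | D = 1 | 1 = 1
D -> A = 1 -> 0 = 0
(F | D) -> (D -> A) = 1 -> 0 = 0
((D <-> F) <-> (((F ^ A) -> A) <-> (A <-> F))) ^ ((F | D) -> (D -> A)) = 1 ^ 0 = 1

1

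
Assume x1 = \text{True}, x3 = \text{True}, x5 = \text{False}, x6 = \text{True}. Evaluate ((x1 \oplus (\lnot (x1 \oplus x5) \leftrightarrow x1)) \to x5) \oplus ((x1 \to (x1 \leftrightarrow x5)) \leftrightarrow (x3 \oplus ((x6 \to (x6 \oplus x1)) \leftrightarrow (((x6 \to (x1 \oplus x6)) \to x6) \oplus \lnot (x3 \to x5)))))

Substituting x1=\text{True}, x3=\text{True}, x5=\text{False}, x6=\text{True}:
x1 \oplus x5 = \text{True} \oplus \text{False} = \text{True}
\lnot (x1 \oplus x5) = \lnot \text{True} = \text{False}
\lnot (x1 \oplus x5) \leftrightarrow x1 = \text{False} \leftrightarrow \text{True} = \text{False}
x1 \oplus (\lnot (x1 \oplus x5) \leftrightarrow x1) = \text{True} \oplus \text{False} = \text{True}
(x1 \oplus (\lnot (x1 \oplus x5) \leftrightarrow x1)) \to x5 = \text{True} \to \text{False} = \text{False}
x1 \leftrightarrow x5 = \text{True} \leftrightarrow \text{False} = \text{False}
x1 \to (x1 \leftrightarrow x5) = \text{True} \to \text{False} = \text{False}
x6 \oplus x1 = \text{True} \oplus \text{True} = \text{False}
x6 \to (x6 \oplus x1) = \text{True} \to \text{False} = \text{False}
x1 \oplus x6 = \text{True} \oplus \text{True} = \text{False}
x6 \to (x1 \oplus x6) = \text{True} \to \text{False} = \text{False}
(x6 \to (x1 \oplus x6)) \to x6 = \text{False} \to \text{True} = \text{True}
x3 \to x5 = \text{True} \to \text{False} = \text{False}
\lnot (x3 \to x5) = \lnot \text{False} = \text{True}
((x6 \to (x1 \oplus x6)) \to x6) \oplus \lnot (x3 \to x5) = \text{True} \oplus \text{True} = \text{False}
(x6 \to (x6 \oplus x1)) \leftrightarrow (((x6 \to (x1 \oplus x6)) \to x6) \oplus \lnot (x3 \to x5)) = \text{False} \leftrightarrow \text{False} = \text{True}
x3 \oplus ((x6 \to (x6 \oplus x1)) \leftrightarrow (((x6 \to (x1 \oplus x6)) \to x6) \oplus \lnot (x3 \to x5))) = \text{True} \oplus \text{True} = \text{False}
(x1 \to (x1 \leftrightarrow x5)) \leftrightarrow (x3 \oplus ((x6 \to (x6 \oplus x1)) \leftrightarrow (((x6 \to (x1 \oplus x6)) \to x6) \oplus \lnot (x3 \to x5)))) = \text{False} \leftrightarrow \text{False} = \text{True}
((x1 \oplus (\lnot (x1 \oplus x5) \leftrightarrow x1)) \to x5) \oplus ((x1 \to (x1 \leftrightarrow x5)) \leftrightarrow (x3 \oplus ((x6 \to (x6 \oplus x1)) \leftrightarrow (((x6 \to (x1 \oplus x6)) \to x6) \oplus \lnot (x3 \to x5))))) = \text{False} \oplus \text{True} = \text{True}

\text{True}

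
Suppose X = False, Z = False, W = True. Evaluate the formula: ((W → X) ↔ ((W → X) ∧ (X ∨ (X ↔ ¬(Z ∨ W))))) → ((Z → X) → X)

W → X = True → False = False
W → X = True → False = False
Z ∨ W = False ∨ True = True
¬(Z ∨ W) = ¬True = False
X ↔ ¬(Z ∨ W) = False ↔ False = True
X ∨ (X ↔ ¬(Z ∨ W)) = False ∨ True = True
(W → X) ∧ (X ∨ (X ↔ ¬(Z ∨ W))) = False ∧ True = False
(W → X) ↔ ((W → X) ∧ (X ∨ (X ↔ ¬(Z ∨ W)))) = False ↔ False = True
Z → X = False → False = True
(Z → X) → X = True → False = False
((W → X) ↔ ((W → X) ∧ (X ∨ (X ↔ ¬(Z ∨ W))))) → ((Z → X) → X) = True → False = False

False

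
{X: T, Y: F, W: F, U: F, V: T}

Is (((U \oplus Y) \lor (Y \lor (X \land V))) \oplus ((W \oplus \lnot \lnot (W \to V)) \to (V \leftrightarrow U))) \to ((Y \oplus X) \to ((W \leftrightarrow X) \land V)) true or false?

F

U \oplus Y = F \oplus F = F
X \land V = T \land T = T
Y \lor (X \land V) = F \lor T = T
(U \oplus Y) \lor (Y \lor (X \land V)) = F \lor T = T
W \to V = F \to T = T
\lnot (W \to V) = \lnot T = F
\lnot \lnot (W \to V) = \lnot F = T
W \oplus \lnot \lnot (W \to V) = F \oplus T = T
V \leftrightarrow U = T \leftrightarrow F = F
(W \oplus \lnot \lnot (W \to V)) \to (V \leftrightarrow U) = T \to F = F
((U \oplus Y) \lor (Y \lor (X \land V))) \oplus ((W \oplus \lnot \lnot (W \to V)) \to (V \leftrightarrow U)) = T \oplus F = T
Y \oplus X = F \oplus T = T
W \leftrightarrow X = F \leftrightarrow T = F
(W \leftrightarrow X) \land V = F \land T = F
(Y \oplus X) \to ((W \leftrightarrow X) \land V) = T \to F = F
(((U \oplus Y) \lor (Y \lor (X \land V))) \oplus ((W \oplus \lnot \lnot (W \to V)) \to (V \leftrightarrow U))) \to ((Y \oplus X) \to ((W \leftrightarrow X) \land V)) = T \to F = F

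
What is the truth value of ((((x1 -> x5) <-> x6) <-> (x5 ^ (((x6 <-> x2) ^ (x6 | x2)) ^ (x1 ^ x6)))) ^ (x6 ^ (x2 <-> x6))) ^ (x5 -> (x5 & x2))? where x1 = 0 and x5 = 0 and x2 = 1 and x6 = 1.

x1 -> x5 = 0 -> 0 = 1
(x1 -> x5) <-> x6 = 1 <-> 1 = 1
x6 <-> x2 = 1 <-> 1 = 1
x6 | x2 = 1 | 1 = 1
(x6 <-> x2) ^ (x6 | x2) = 1 ^ 1 = 0
x1 ^ x6 = 0 ^ 1 = 1
((x6 <-> x2) ^ (x6 | x2)) ^ (x1 ^ x6) = 0 ^ 1 = 1
x5 ^ (((x6 <-> x2) ^ (x6 | x2)) ^ (x1 ^ x6)) = 0 ^ 1 = 1
((x1 -> x5) <-> x6) <-> (x5 ^ (((x6 <-> x2) ^ (x6 | x2)) ^ (x1 ^ x6))) = 1 <-> 1 = 1
x2 <-> x6 = 1 <-> 1 = 1
x6 ^ (x2 <-> x6) = 1 ^ 1 = 0
(((x1 -> x5) <-> x6) <-> (x5 ^ (((x6 <-> x2) ^ (x6 | x2)) ^ (x1 ^ x6)))) ^ (x6 ^ (x2 <-> x6)) = 1 ^ 0 = 1
x5 & x2 = 0 & 1 = 0
x5 -> (x5 & x2) = 0 -> 0 = 1
((((x1 -> x5) <-> x6) <-> (x5 ^ (((x6 <-> x2) ^ (x6 | x2)) ^ (x1 ^ x6)))) ^ (x6 ^ (x2 <-> x6))) ^ (x5 -> (x5 & x2)) = 1 ^ 1 = 0

0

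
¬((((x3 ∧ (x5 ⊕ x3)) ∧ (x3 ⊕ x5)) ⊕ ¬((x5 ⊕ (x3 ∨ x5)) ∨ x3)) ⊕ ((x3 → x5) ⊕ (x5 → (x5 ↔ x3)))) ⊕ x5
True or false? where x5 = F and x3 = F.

x5 ⊕ x3 = F ⊕ F = F
x3 ∧ (x5 ⊕ x3) = F ∧ F = F
x3 ⊕ x5 = F ⊕ F = F
(x3 ∧ (x5 ⊕ x3)) ∧ (x3 ⊕ x5) = F ∧ F = F
x3 ∨ x5 = F ∨ F = F
x5 ⊕ (x3 ∨ x5) = F ⊕ F = F
(x5 ⊕ (x3 ∨ x5)) ∨ x3 = F ∨ F = F
¬((x5 ⊕ (x3 ∨ x5)) ∨ x3) = ¬F = T
((x3 ∧ (x5 ⊕ x3)) ∧ (x3 ⊕ x5)) ⊕ ¬((x5 ⊕ (x3 ∨ x5)) ∨ x3) = F ⊕ T = T
x3 → x5 = F → F = T
x5 ↔ x3 = F ↔ F = T
x5 → (x5 ↔ x3) = F → T = T
(x3 → x5) ⊕ (x5 → (x5 ↔ x3)) = T ⊕ T = F
(((x3 ∧ (x5 ⊕ x3)) ∧ (x3 ⊕ x5)) ⊕ ¬((x5 ⊕ (x3 ∨ x5)) ∨ x3)) ⊕ ((x3 → x5) ⊕ (x5 → (x5 ↔ x3))) = T ⊕ F = T
¬((((x3 ∧ (x5 ⊕ x3)) ∧ (x3 ⊕ x5)) ⊕ ¬((x5 ⊕ (x3 ∨ x5)) ∨ x3)) ⊕ ((x3 → x5) ⊕ (x5 → (x5 ↔ x3)))) = ¬T = F
¬((((x3 ∧ (x5 ⊕ x3)) ∧ (x3 ⊕ x5)) ⊕ ¬((x5 ⊕ (x3 ∨ x5)) ∨ x3)) ⊕ ((x3 → x5) ⊕ (x5 → (x5 ↔ x3)))) ⊕ x5 = F ⊕ F = F

F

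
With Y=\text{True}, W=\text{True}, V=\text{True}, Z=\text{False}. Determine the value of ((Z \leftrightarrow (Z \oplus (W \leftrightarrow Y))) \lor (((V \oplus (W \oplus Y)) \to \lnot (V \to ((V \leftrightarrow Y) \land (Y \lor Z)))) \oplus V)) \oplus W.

\text{False}

W \leftrightarrow Y = \text{True} \leftrightarrow \text{True} = \text{True}
Z \oplus (W \leftrightarrow Y) = \text{False} \oplus \text{True} = \text{True}
Z \leftrightarrow (Z \oplus (W \leftrightarrow Y)) = \text{False} \leftrightarrow \text{True} = \text{False}
W \oplus Y = \text{True} \oplus \text{True} = \text{False}
V \oplus (W \oplus Y) = \text{True} \oplus \text{False} = \text{True}
V \leftrightarrow Y = \text{True} \leftrightarrow \text{True} = \text{True}
Y \lor Z = \text{True} \lor \text{False} = \text{True}
(V \leftrightarrow Y) \land (Y \lor Z) = \text{True} \land \text{True} = \text{True}
V \to ((V \leftrightarrow Y) \land (Y \lor Z)) = \text{True} \to \text{True} = \text{True}
\lnot (V \to ((V \leftrightarrow Y) \land (Y \lor Z))) = \lnot \text{True} = \text{False}
(V \oplus (W \oplus Y)) \to \lnot (V \to ((V \leftrightarrow Y) \land (Y \lor Z))) = \text{True} \to \text{False} = \text{False}
((V \oplus (W \oplus Y)) \to \lnot (V \to ((V \leftrightarrow Y) \land (Y \lor Z)))) \oplus V = \text{False} \oplus \text{True} = \text{True}
(Z \leftrightarrow (Z \oplus (W \leftrightarrow Y))) \lor (((V \oplus (W \oplus Y)) \to \lnot (V \to ((V \leftrightarrow Y) \land (Y \lor Z)))) \oplus V) = \text{False} \lor \text{True} = \text{True}
((Z \leftrightarrow (Z \oplus (W \leftrightarrow Y))) \lor (((V \oplus (W \oplus Y)) \to \lnot (V \to ((V \leftrightarrow Y) \land (Y \lor Z)))) \oplus V)) \oplus W = \text{True} \oplus \text{True} = \text{False}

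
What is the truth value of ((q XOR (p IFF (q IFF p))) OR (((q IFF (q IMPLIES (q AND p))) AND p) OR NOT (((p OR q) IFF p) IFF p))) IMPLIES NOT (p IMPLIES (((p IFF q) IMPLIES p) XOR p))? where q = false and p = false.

q IFF p = false IFF false = true
p IFF (q IFF p) = false IFF true = false
q XOR (p IFF (q IFF p)) = false XOR false = false
q AND p = false AND false = false
q IMPLIES (q AND p) = false IMPLIES false = true
q IFF (q IMPLIES (q AND p)) = false IFF true = false
(q IFF (q IMPLIES (q AND p))) AND p = false AND false = false
p OR q = false OR false = false
(p OR q) IFF p = false IFF false = true
((p OR q) IFF p) IFF p = true IFF false = false
NOT (((p OR q) IFF p) IFF p) = NOT false = true
((q IFF (q IMPLIES (q AND p))) AND p) OR NOT (((p OR q) IFF p) IFF p) = false OR true = true
(q XOR (p IFF (q IFF p))) OR (((q IFF (q IMPLIES (q AND p))) AND p) OR NOT (((p OR q) IFF p) IFF p)) = false OR true = true
p IFF q = false IFF false = true
(p IFF q) IMPLIES p = true IMPLIES false = false
((p IFF q) IMPLIES p) XOR p = false XOR false = false
p IMPLIES (((p IFF q) IMPLIES p) XOR p) = false IMPLIES false = true
NOT (p IMPLIES (((p IFF q) IMPLIES p) XOR p)) = NOT true = false
((q XOR (p IFF (q IFF p))) OR (((q IFF (q IMPLIES (q AND p))) AND p) OR NOT (((p OR q) IFF p) IFF p))) IMPLIES NOT (p IMPLIES (((p IFF q) IMPLIES p) XOR p)) = true IMPLIES false = false

false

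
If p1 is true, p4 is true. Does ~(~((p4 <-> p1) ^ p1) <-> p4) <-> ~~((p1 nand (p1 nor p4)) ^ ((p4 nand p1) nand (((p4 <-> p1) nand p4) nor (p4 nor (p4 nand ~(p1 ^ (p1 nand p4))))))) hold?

1

p4 <-> p1 = 1 <-> 1 = 1
(p4 <-> p1) ^ p1 = 1 ^ 1 = 0
~((p4 <-> p1) ^ p1) = ~0 = 1
~((p4 <-> p1) ^ p1) <-> p4 = 1 <-> 1 = 1
~(~((p4 <-> p1) ^ p1) <-> p4) = ~1 = 0
p1 nor p4 = 1 nor 1 = 0
p1 nand (p1 nor p4) = 1 nand 0 = 1
p4 nand p1 = 1 nand 1 = 0
p4 <-> p1 = 1 <-> 1 = 1
(p4 <-> p1) nand p4 = 1 nand 1 = 0
p1 nand p4 = 1 nand 1 = 0
p1 ^ (p1 nand p4) = 1 ^ 0 = 1
~(p1 ^ (p1 nand p4)) = ~1 = 0
p4 nand ~(p1 ^ (p1 nand p4)) = 1 nand 0 = 1
p4 nor (p4 nand ~(p1 ^ (p1 nand p4))) = 1 nor 1 = 0
((p4 <-> p1) nand p4) nor (p4 nor (p4 nand ~(p1 ^ (p1 nand p4)))) = 0 nor 0 = 1
(p4 nand p1) nand (((p4 <-> p1) nand p4) nor (p4 nor (p4 nand ~(p1 ^ (p1 nand p4))))) = 0 nand 1 = 1
(p1 nand (p1 nor p4)) ^ ((p4 nand p1) nand (((p4 <-> p1) nand p4) nor (p4 nor (p4 nand ~(p1 ^ (p1 nand p4)))))) = 1 ^ 1 = 0
~((p1 nand (p1 nor p4)) ^ ((p4 nand p1) nand (((p4 <-> p1) nand p4) nor (p4 nor (p4 nand ~(p1 ^ (p1 nand p4))))))) = ~0 = 1
~~((p1 nand (p1 nor p4)) ^ ((p4 nand p1) nand (((p4 <-> p1) nand p4) nor (p4 nor (p4 nand ~(p1 ^ (p1 nand p4))))))) = ~1 = 0
~(~((p4 <-> p1) ^ p1) <-> p4) <-> ~~((p1 nand (p1 nor p4)) ^ ((p4 nand p1) nand (((p4 <-> p1) nand p4) nor (p4 nor (p4 nand ~(p1 ^ (p1 nand p4))))))) = 0 <-> 0 = 1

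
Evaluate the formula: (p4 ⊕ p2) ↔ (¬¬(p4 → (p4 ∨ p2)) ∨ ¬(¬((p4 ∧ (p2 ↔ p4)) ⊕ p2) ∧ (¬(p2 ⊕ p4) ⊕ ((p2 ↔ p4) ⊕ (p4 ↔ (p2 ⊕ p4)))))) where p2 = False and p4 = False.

False

p4 ⊕ p2 = False ⊕ False = False
p4 ∨ p2 = False ∨ False = False
p4 → (p4 ∨ p2) = False → False = True
¬(p4 → (p4 ∨ p2)) = ¬True = False
¬¬(p4 → (p4 ∨ p2)) = ¬False = True
p2 ↔ p4 = False ↔ False = True
p4 ∧ (p2 ↔ p4) = False ∧ True = False
(p4 ∧ (p2 ↔ p4)) ⊕ p2 = False ⊕ False = False
¬((p4 ∧ (p2 ↔ p4)) ⊕ p2) = ¬False = True
p2 ⊕ p4 = False ⊕ False = False
¬(p2 ⊕ p4) = ¬False = True
p2 ↔ p4 = False ↔ False = True
p2 ⊕ p4 = False ⊕ False = False
p4 ↔ (p2 ⊕ p4) = False ↔ False = True
(p2 ↔ p4) ⊕ (p4 ↔ (p2 ⊕ p4)) = True ⊕ True = False
¬(p2 ⊕ p4) ⊕ ((p2 ↔ p4) ⊕ (p4 ↔ (p2 ⊕ p4))) = True ⊕ False = True
¬((p4 ∧ (p2 ↔ p4)) ⊕ p2) ∧ (¬(p2 ⊕ p4) ⊕ ((p2 ↔ p4) ⊕ (p4 ↔ (p2 ⊕ p4)))) = True ∧ True = True
¬(¬((p4 ∧ (p2 ↔ p4)) ⊕ p2) ∧ (¬(p2 ⊕ p4) ⊕ ((p2 ↔ p4) ⊕ (p4 ↔ (p2 ⊕ p4))))) = ¬True = False
¬¬(p4 → (p4 ∨ p2)) ∨ ¬(¬((p4 ∧ (p2 ↔ p4)) ⊕ p2) ∧ (¬(p2 ⊕ p4) ⊕ ((p2 ↔ p4) ⊕ (p4 ↔ (p2 ⊕ p4))))) = True ∨ False = True
(p4 ⊕ p2) ↔ (¬¬(p4 → (p4 ∨ p2)) ∨ ¬(¬((p4 ∧ (p2 ↔ p4)) ⊕ p2) ∧ (¬(p2 ⊕ p4) ⊕ ((p2 ↔ p4) ⊕ (p4 ↔ (p2 ⊕ p4)))))) = False ↔ True = False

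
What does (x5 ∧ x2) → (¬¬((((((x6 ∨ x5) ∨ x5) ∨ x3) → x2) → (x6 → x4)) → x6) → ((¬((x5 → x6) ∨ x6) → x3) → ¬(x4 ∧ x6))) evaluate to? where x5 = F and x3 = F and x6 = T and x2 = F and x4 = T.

x5 ∧ x2 = F ∧ F = F
x6 ∨ x5 = T ∨ F = T
(x6 ∨ x5) ∨ x5 = T ∨ F = T
((x6 ∨ x5) ∨ x5) ∨ x3 = T ∨ F = T
(((x6 ∨ x5) ∨ x5) ∨ x3) → x2 = T → F = F
x6 → x4 = T → T = T
((((x6 ∨ x5) ∨ x5) ∨ x3) → x2) → (x6 → x4) = F → T = T
(((((x6 ∨ x5) ∨ x5) ∨ x3) → x2) → (x6 → x4)) → x6 = T → T = T
¬((((((x6 ∨ x5) ∨ x5) ∨ x3) → x2) → (x6 → x4)) → x6) = ¬T = F
¬¬((((((x6 ∨ x5) ∨ x5) ∨ x3) → x2) → (x6 → x4)) → x6) = ¬F = T
x5 → x6 = F → T = T
(x5 → x6) ∨ x6 = T ∨ T = T
¬((x5 → x6) ∨ x6) = ¬T = F
¬((x5 → x6) ∨ x6) → x3 = F → F = T
x4 ∧ x6 = T ∧ T = T
¬(x4 ∧ x6) = ¬T = F
(¬((x5 → x6) ∨ x6) → x3) → ¬(x4 ∧ x6) = T → F = F
¬¬((((((x6 ∨ x5) ∨ x5) ∨ x3) → x2) → (x6 → x4)) → x6) → ((¬((x5 → x6) ∨ x6) → x3) → ¬(x4 ∧ x6)) = T → F = F
(x5 ∧ x2) → (¬¬((((((x6 ∨ x5) ∨ x5) ∨ x3) → x2) → (x6 → x4)) → x6) → ((¬((x5 → x6) ∨ x6) → x3) → ¬(x4 ∧ x6))) = F → F = T

T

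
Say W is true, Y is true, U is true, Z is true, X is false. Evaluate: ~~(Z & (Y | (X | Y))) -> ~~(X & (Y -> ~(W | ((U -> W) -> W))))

F

X | Y = F | T = T
Y | (X | Y) = T | T = T
Z & (Y | (X | Y)) = T & T = T
~(Z & (Y | (X | Y))) = ~T = F
~~(Z & (Y | (X | Y))) = ~F = T
U -> W = T -> T = T
(U -> W) -> W = T -> T = T
W | ((U -> W) -> W) = T | T = T
~(W | ((U -> W) -> W)) = ~T = F
Y -> ~(W | ((U -> W) -> W)) = T -> F = F
X & (Y -> ~(W | ((U -> W) -> W))) = F & F = F
~(X & (Y -> ~(W | ((U -> W) -> W)))) = ~F = T
~~(X & (Y -> ~(W | ((U -> W) -> W)))) = ~T = F
~~(Z & (Y | (X | Y))) -> ~~(X & (Y -> ~(W | ((U -> W) -> W)))) = T -> F = F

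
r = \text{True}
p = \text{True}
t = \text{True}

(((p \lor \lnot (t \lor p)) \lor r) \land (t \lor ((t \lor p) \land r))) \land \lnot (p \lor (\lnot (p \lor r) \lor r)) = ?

\text{False}

t \lor p = \text{True} \lor \text{True} = \text{True}
\lnot (t \lor p) = \lnot \text{True} = \text{False}
p \lor \lnot (t \lor p) = \text{True} \lor \text{False} = \text{True}
(p \lor \lnot (t \lor p)) \lor r = \text{True} \lor \text{True} = \text{True}
t \lor p = \text{True} \lor \text{True} = \text{True}
(t \lor p) \land r = \text{True} \land \text{True} = \text{True}
t \lor ((t \lor p) \land r) = \text{True} \lor \text{True} = \text{True}
((p \lor \lnot (t \lor p)) \lor r) \land (t \lor ((t \lor p) \land r)) = \text{True} \land \text{True} = \text{True}
p \lor r = \text{True} \lor \text{True} = \text{True}
\lnot (p \lor r) = \lnot \text{True} = \text{False}
\lnot (p \lor r) \lor r = \text{False} \lor \text{True} = \text{True}
p \lor (\lnot (p \lor r) \lor r) = \text{True} \lor \text{True} = \text{True}
\lnot (p \lor (\lnot (p \lor r) \lor r)) = \lnot \text{True} = \text{False}
(((p \lor \lnot (t \lor p)) \lor r) \land (t \lor ((t \lor p) \land r))) \land \lnot (p \lor (\lnot (p \lor r) \lor r)) = \text{True} \land \text{False} = \text{False}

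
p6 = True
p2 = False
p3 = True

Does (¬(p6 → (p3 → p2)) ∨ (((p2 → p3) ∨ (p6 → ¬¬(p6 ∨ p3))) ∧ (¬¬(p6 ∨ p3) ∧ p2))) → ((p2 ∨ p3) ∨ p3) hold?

True

p3 → p2 = True → False = False
p6 → (p3 → p2) = True → False = False
¬(p6 → (p3 → p2)) = ¬False = True
p2 → p3 = False → True = True
p6 ∨ p3 = True ∨ True = True
¬(p6 ∨ p3) = ¬True = False
¬¬(p6 ∨ p3) = ¬False = True
p6 → ¬¬(p6 ∨ p3) = True → True = True
(p2 → p3) ∨ (p6 → ¬¬(p6 ∨ p3)) = True ∨ True = True
p6 ∨ p3 = True ∨ True = True
¬(p6 ∨ p3) = ¬True = False
¬¬(p6 ∨ p3) = ¬False = True
¬¬(p6 ∨ p3) ∧ p2 = True ∧ False = False
((p2 → p3) ∨ (p6 → ¬¬(p6 ∨ p3))) ∧ (¬¬(p6 ∨ p3) ∧ p2) = True ∧ False = False
¬(p6 → (p3 → p2)) ∨ (((p2 → p3) ∨ (p6 → ¬¬(p6 ∨ p3))) ∧ (¬¬(p6 ∨ p3) ∧ p2)) = True ∨ False = True
p2 ∨ p3 = False ∨ True = True
(p2 ∨ p3) ∨ p3 = True ∨ True = True
(¬(p6 → (p3 → p2)) ∨ (((p2 → p3) ∨ (p6 → ¬¬(p6 ∨ p3))) ∧ (¬¬(p6 ∨ p3) ∧ p2))) → ((p2 ∨ p3) ∨ p3) = True → True = True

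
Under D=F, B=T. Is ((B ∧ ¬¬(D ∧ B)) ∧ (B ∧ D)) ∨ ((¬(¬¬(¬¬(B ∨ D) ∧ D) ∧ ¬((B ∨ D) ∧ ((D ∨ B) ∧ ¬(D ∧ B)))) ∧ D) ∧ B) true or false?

D ∧ B = F ∧ T = F
¬(D ∧ B) = ¬F = T
¬¬(D ∧ B) = ¬T = F
B ∧ ¬¬(D ∧ B) = T ∧ F = F
B ∧ D = T ∧ F = F
(B ∧ ¬¬(D ∧ B)) ∧ (B ∧ D) = F ∧ F = F
B ∨ D = T ∨ F = T
¬(B ∨ D) = ¬T = F
¬¬(B ∨ D) = ¬F = T
¬¬(B ∨ D) ∧ D = T ∧ F = F
¬(¬¬(B ∨ D) ∧ D) = ¬F = T
¬¬(¬¬(B ∨ D) ∧ D) = ¬T = F
B ∨ D = T ∨ F = T
D ∨ B = F ∨ T = T
D ∧ B = F ∧ T = F
¬(D ∧ B) = ¬F = T
(D ∨ B) ∧ ¬(D ∧ B) = T ∧ T = T
(B ∨ D) ∧ ((D ∨ B) ∧ ¬(D ∧ B)) = T ∧ T = T
¬((B ∨ D) ∧ ((D ∨ B) ∧ ¬(D ∧ B))) = ¬T = F
¬¬(¬¬(B ∨ D) ∧ D) ∧ ¬((B ∨ D) ∧ ((D ∨ B) ∧ ¬(D ∧ B))) = F ∧ F = F
¬(¬¬(¬¬(B ∨ D) ∧ D) ∧ ¬((B ∨ D) ∧ ((D ∨ B) ∧ ¬(D ∧ B)))) = ¬F = T
¬(¬¬(¬¬(B ∨ D) ∧ D) ∧ ¬((B ∨ D) ∧ ((D ∨ B) ∧ ¬(D ∧ B)))) ∧ D = T ∧ F = F
(¬(¬¬(¬¬(B ∨ D) ∧ D) ∧ ¬((B ∨ D) ∧ ((D ∨ B) ∧ ¬(D ∧ B)))) ∧ D) ∧ B = F ∧ T = F
((B ∧ ¬¬(D ∧ B)) ∧ (B ∧ D)) ∨ ((¬(¬¬(¬¬(B ∨ D) ∧ D) ∧ ¬((B ∨ D) ∧ ((D ∨ B) ∧ ¬(D ∧ B)))) ∧ D) ∧ B) = F ∨ F = F

F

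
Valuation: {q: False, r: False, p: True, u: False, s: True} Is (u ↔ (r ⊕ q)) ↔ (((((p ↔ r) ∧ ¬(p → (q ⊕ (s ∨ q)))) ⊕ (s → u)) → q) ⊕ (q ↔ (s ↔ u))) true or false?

r ⊕ q = False ⊕ False = False
u ↔ (r ⊕ q) = False ↔ False = True
p ↔ r = True ↔ False = False
s ∨ q = True ∨ False = True
q ⊕ (s ∨ q) = False ⊕ True = True
p → (q ⊕ (s ∨ q)) = True → True = True
¬(p → (q ⊕ (s ∨ q))) = ¬True = False
(p ↔ r) ∧ ¬(p → (q ⊕ (s ∨ q))) = False ∧ False = False
s → u = True → False = False
((p ↔ r) ∧ ¬(p → (q ⊕ (s ∨ q)))) ⊕ (s → u) = False ⊕ False = False
(((p ↔ r) ∧ ¬(p → (q ⊕ (s ∨ q)))) ⊕ (s → u)) → q = False → False = True
s ↔ u = True ↔ False = False
q ↔ (s ↔ u) = False ↔ False = True
((((p ↔ r) ∧ ¬(p → (q ⊕ (s ∨ q)))) ⊕ (s → u)) → q) ⊕ (q ↔ (s ↔ u)) = True ⊕ True = False
(u ↔ (r ⊕ q)) ↔ (((((p ↔ r) ∧ ¬(p → (q ⊕ (s ∨ q)))) ⊕ (s → u)) → q) ⊕ (q ↔ (s ↔ u))) = True ↔ False = False

False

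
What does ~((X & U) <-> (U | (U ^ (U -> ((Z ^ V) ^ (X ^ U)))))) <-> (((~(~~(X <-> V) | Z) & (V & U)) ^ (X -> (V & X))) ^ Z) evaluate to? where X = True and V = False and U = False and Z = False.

X & U = True & False = False
Z ^ V = False ^ False = False
X ^ U = True ^ False = True
(Z ^ V) ^ (X ^ U) = False ^ True = True
U -> ((Z ^ V) ^ (X ^ U)) = False -> True = True
U ^ (U -> ((Z ^ V) ^ (X ^ U))) = False ^ True = True
U | (U ^ (U -> ((Z ^ V) ^ (X ^ U)))) = False | True = True
(X & U) <-> (U | (U ^ (U -> ((Z ^ V) ^ (X ^ U))))) = False <-> True = False
~((X & U) <-> (U | (U ^ (U -> ((Z ^ V) ^ (X ^ U)))))) = ~False = True
X <-> V = True <-> False = False
~(X <-> V) = ~False = True
~~(X <-> V) = ~True = False
~~(X <-> V) | Z = False | False = False
~(~~(X <-> V) | Z) = ~False = True
V & U = False & False = False
~(~~(X <-> V) | Z) & (V & U) = True & False = False
V & X = False & True = False
X -> (V & X) = True -> False = False
(~(~~(X <-> V) | Z) & (V & U)) ^ (X -> (V & X)) = False ^ False = False
((~(~~(X <-> V) | Z) & (V & U)) ^ (X -> (V & X))) ^ Z = False ^ False = False
~((X & U) <-> (U | (U ^ (U -> ((Z ^ V) ^ (X ^ U)))))) <-> (((~(~~(X <-> V) | Z) & (V & U)) ^ (X -> (V & X))) ^ Z) = True <-> False = False

False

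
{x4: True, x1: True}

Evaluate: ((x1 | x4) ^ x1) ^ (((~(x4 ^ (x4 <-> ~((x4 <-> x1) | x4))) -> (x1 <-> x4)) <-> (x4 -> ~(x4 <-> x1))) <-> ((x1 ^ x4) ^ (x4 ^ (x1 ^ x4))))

False

x1 | x4 = True | True = True
(x1 | x4) ^ x1 = True ^ True = False
x4 <-> x1 = True <-> True = True
(x4 <-> x1) | x4 = True | True = True
~((x4 <-> x1) | x4) = ~True = False
x4 <-> ~((x4 <-> x1) | x4) = True <-> False = False
x4 ^ (x4 <-> ~((x4 <-> x1) | x4)) = True ^ False = True
~(x4 ^ (x4 <-> ~((x4 <-> x1) | x4))) = ~True = False
x1 <-> x4 = True <-> True = True
~(x4 ^ (x4 <-> ~((x4 <-> x1) | x4))) -> (x1 <-> x4) = False -> True = True
x4 <-> x1 = True <-> True = True
~(x4 <-> x1) = ~True = False
x4 -> ~(x4 <-> x1) = True -> False = False
(~(x4 ^ (x4 <-> ~((x4 <-> x1) | x4))) -> (x1 <-> x4)) <-> (x4 -> ~(x4 <-> x1)) = True <-> False = False
x1 ^ x4 = True ^ True = False
x1 ^ x4 = True ^ True = False
x4 ^ (x1 ^ x4) = True ^ False = True
(x1 ^ x4) ^ (x4 ^ (x1 ^ x4)) = False ^ True = True
((~(x4 ^ (x4 <-> ~((x4 <-> x1) | x4))) -> (x1 <-> x4)) <-> (x4 -> ~(x4 <-> x1))) <-> ((x1 ^ x4) ^ (x4 ^ (x1 ^ x4))) = False <-> True = False
((x1 | x4) ^ x1) ^ (((~(x4 ^ (x4 <-> ~((x4 <-> x1) | x4))) -> (x1 <-> x4)) <-> (x4 -> ~(x4 <-> x1))) <-> ((x1 ^ x4) ^ (x4 ^ (x1 ^ x4)))) = False ^ False = False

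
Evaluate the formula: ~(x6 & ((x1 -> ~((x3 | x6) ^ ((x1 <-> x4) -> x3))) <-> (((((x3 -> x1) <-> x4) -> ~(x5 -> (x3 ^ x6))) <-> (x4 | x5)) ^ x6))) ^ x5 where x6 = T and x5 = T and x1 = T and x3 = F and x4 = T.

x3 | x6 = F | T = T
x1 <-> x4 = T <-> T = T
(x1 <-> x4) -> x3 = T -> F = F
(x3 | x6) ^ ((x1 <-> x4) -> x3) = T ^ F = T
~((x3 | x6) ^ ((x1 <-> x4) -> x3)) = ~T = F
x1 -> ~((x3 | x6) ^ ((x1 <-> x4) -> x3)) = T -> F = F
x3 -> x1 = F -> T = T
(x3 -> x1) <-> x4 = T <-> T = T
x3 ^ x6 = F ^ T = T
x5 -> (x3 ^ x6) = T -> T = T
~(x5 -> (x3 ^ x6)) = ~T = F
((x3 -> x1) <-> x4) -> ~(x5 -> (x3 ^ x6)) = T -> F = F
x4 | x5 = T | T = T
(((x3 -> x1) <-> x4) -> ~(x5 -> (x3 ^ x6))) <-> (x4 | x5) = F <-> T = F
((((x3 -> x1) <-> x4) -> ~(x5 -> (x3 ^ x6))) <-> (x4 | x5)) ^ x6 = F ^ T = T
(x1 -> ~((x3 | x6) ^ ((x1 <-> x4) -> x3))) <-> (((((x3 -> x1) <-> x4) -> ~(x5 -> (x3 ^ x6))) <-> (x4 | x5)) ^ x6) = F <-> T = F
x6 & ((x1 -> ~((x3 | x6) ^ ((x1 <-> x4) -> x3))) <-> (((((x3 -> x1) <-> x4) -> ~(x5 -> (x3 ^ x6))) <-> (x4 | x5)) ^ x6)) = T & F = F
~(x6 & ((x1 -> ~((x3 | x6) ^ ((x1 <-> x4) -> x3))) <-> (((((x3 -> x1) <-> x4) -> ~(x5 -> (x3 ^ x6))) <-> (x4 | x5)) ^ x6))) = ~F = T
~(x6 & ((x1 -> ~((x3 | x6) ^ ((x1 <-> x4) -> x3))) <-> (((((x3 -> x1) <-> x4) -> ~(x5 -> (x3 ^ x6))) <-> (x4 | x5)) ^ x6))) ^ x5 = T ^ T = F

F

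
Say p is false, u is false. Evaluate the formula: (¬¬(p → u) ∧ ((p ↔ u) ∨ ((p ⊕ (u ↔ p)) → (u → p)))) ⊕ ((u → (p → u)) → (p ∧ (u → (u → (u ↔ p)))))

True

p → u = False → False = True
¬(p → u) = ¬True = False
¬¬(p → u) = ¬False = True
p ↔ u = False ↔ False = True
u ↔ p = False ↔ False = True
p ⊕ (u ↔ p) = False ⊕ True = True
u → p = False → False = True
(p ⊕ (u ↔ p)) → (u → p) = True → True = True
(p ↔ u) ∨ ((p ⊕ (u ↔ p)) → (u → p)) = True ∨ True = True
¬¬(p → u) ∧ ((p ↔ u) ∨ ((p ⊕ (u ↔ p)) → (u → p))) = True ∧ True = True
p → u = False → False = True
u → (p → u) = False → True = True
u ↔ p = False ↔ False = True
u → (u ↔ p) = False → True = True
u → (u → (u ↔ p)) = False → True = True
p ∧ (u → (u → (u ↔ p))) = False ∧ True = False
(u → (p → u)) → (p ∧ (u → (u → (u ↔ p)))) = True → False = False
(¬¬(p → u) ∧ ((p ↔ u) ∨ ((p ⊕ (u ↔ p)) → (u → p)))) ⊕ ((u → (p → u)) → (p ∧ (u → (u → (u ↔ p))))) = True ⊕ False = True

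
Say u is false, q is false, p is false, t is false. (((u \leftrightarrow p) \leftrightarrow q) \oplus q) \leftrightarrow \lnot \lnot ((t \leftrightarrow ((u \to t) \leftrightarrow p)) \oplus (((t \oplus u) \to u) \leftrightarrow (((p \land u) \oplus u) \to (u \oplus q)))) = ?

T

Substituting u=F, q=F, p=F, t=F:
u \leftrightarrow p = F \leftrightarrow F = T
(u \leftrightarrow p) \leftrightarrow q = T \leftrightarrow F = F
((u \leftrightarrow p) \leftrightarrow q) \oplus q = F \oplus F = F
u \to t = F \to F = T
(u \to t) \leftrightarrow p = T \leftrightarrow F = F
t \leftrightarrow ((u \to t) \leftrightarrow p) = F \leftrightarrow F = T
t \oplus u = F \oplus F = F
(t \oplus u) \to u = F \to F = T
p \land u = F \land F = F
(p \land u) \oplus u = F \oplus F = F
u \oplus q = F \oplus F = F
((p \land u) \oplus u) \to (u \oplus q) = F \to F = T
((t \oplus u) \to u) \leftrightarrow (((p \land u) \oplus u) \to (u \oplus q)) = T \leftrightarrow T = T
(t \leftrightarrow ((u \to t) \leftrightarrow p)) \oplus (((t \oplus u) \to u) \leftrightarrow (((p \land u) \oplus u) \to (u \oplus q))) = T \oplus T = F
\lnot ((t \leftrightarrow ((u \to t) \leftrightarrow p)) \oplus (((t \oplus u) \to u) \leftrightarrow (((p \land u) \oplus u) \to (u \oplus q)))) = \lnot F = T
\lnot \lnot ((t \leftrightarrow ((u \to t) \leftrightarrow p)) \oplus (((t \oplus u) \to u) \leftrightarrow (((p \land u) \oplus u) \to (u \oplus q)))) = \lnot T = F
(((u \leftrightarrow p) \leftrightarrow q) \oplus q) \leftrightarrow \lnot \lnot ((t \leftrightarrow ((u \to t) \leftrightarrow p)) \oplus (((t \oplus u) \to u) \leftrightarrow (((p \land u) \oplus u) \to (u \oplus q)))) = F \leftrightarrow F = T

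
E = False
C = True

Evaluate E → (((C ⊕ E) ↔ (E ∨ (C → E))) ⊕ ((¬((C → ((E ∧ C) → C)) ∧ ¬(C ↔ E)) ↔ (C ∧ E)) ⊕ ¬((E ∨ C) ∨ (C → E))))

C ⊕ E = True ⊕ False = True
C → E = True → False = False
E ∨ (C → E) = False ∨ False = False
(C ⊕ E) ↔ (E ∨ (C → E)) = True ↔ False = False
E ∧ C = False ∧ True = False
(E ∧ C) → C = False → True = True
C → ((E ∧ C) → C) = True → True = True
C ↔ E = True ↔ False = False
¬(C ↔ E) = ¬False = True
(C → ((E ∧ C) → C)) ∧ ¬(C ↔ E) = True ∧ True = True
¬((C → ((E ∧ C) → C)) ∧ ¬(C ↔ E)) = ¬True = False
C ∧ E = True ∧ False = False
¬((C → ((E ∧ C) → C)) ∧ ¬(C ↔ E)) ↔ (C ∧ E) = False ↔ False = True
E ∨ C = False ∨ True = True
C → E = True → False = False
(E ∨ C) ∨ (C → E) = True ∨ False = True
¬((E ∨ C) ∨ (C → E)) = ¬True = False
(¬((C → ((E ∧ C) → C)) ∧ ¬(C ↔ E)) ↔ (C ∧ E)) ⊕ ¬((E ∨ C) ∨ (C → E)) = True ⊕ False = True
((C ⊕ E) ↔ (E ∨ (C → E))) ⊕ ((¬((C → ((E ∧ C) → C)) ∧ ¬(C ↔ E)) ↔ (C ∧ E)) ⊕ ¬((E ∨ C) ∨ (C → E))) = False ⊕ True = True
E → (((C ⊕ E) ↔ (E ∨ (C → E))) ⊕ ((¬((C → ((E ∧ C) → C)) ∧ ¬(C ↔ E)) ↔ (C ∧ E)) ⊕ ¬((E ∨ C) ∨ (C → E)))) = False → True = True

True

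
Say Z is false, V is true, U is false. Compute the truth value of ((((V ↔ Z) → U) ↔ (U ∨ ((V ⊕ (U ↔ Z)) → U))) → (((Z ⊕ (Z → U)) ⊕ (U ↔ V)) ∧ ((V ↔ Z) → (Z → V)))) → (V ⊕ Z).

Substituting Z=False, V=True, U=False:
V ↔ Z = True ↔ False = False
(V ↔ Z) → U = False → False = True
U ↔ Z = False ↔ False = True
V ⊕ (U ↔ Z) = True ⊕ True = False
(V ⊕ (U ↔ Z)) → U = False → False = True
U ∨ ((V ⊕ (U ↔ Z)) → U) = False ∨ True = True
((V ↔ Z) → U) ↔ (U ∨ ((V ⊕ (U ↔ Z)) → U)) = True ↔ True = True
Z → U = False → False = True
Z ⊕ (Z → U) = False ⊕ True = True
U ↔ V = False ↔ True = False
(Z ⊕ (Z → U)) ⊕ (U ↔ V) = True ⊕ False = True
V ↔ Z = True ↔ False = False
Z → V = False → True = True
(V ↔ Z) → (Z → V) = False → True = True
((Z ⊕ (Z → U)) ⊕ (U ↔ V)) ∧ ((V ↔ Z) → (Z → V)) = True ∧ True = True
(((V ↔ Z) → U) ↔ (U ∨ ((V ⊕ (U ↔ Z)) → U))) → (((Z ⊕ (Z → U)) ⊕ (U ↔ V)) ∧ ((V ↔ Z) → (Z → V))) = True → True = True
V ⊕ Z = True ⊕ False = True
((((V ↔ Z) → U) ↔ (U ∨ ((V ⊕ (U ↔ Z)) → U))) → (((Z ⊕ (Z → U)) ⊕ (U ↔ V)) ∧ ((V ↔ Z) → (Z → V)))) → (V ⊕ Z) = True → True = True

True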